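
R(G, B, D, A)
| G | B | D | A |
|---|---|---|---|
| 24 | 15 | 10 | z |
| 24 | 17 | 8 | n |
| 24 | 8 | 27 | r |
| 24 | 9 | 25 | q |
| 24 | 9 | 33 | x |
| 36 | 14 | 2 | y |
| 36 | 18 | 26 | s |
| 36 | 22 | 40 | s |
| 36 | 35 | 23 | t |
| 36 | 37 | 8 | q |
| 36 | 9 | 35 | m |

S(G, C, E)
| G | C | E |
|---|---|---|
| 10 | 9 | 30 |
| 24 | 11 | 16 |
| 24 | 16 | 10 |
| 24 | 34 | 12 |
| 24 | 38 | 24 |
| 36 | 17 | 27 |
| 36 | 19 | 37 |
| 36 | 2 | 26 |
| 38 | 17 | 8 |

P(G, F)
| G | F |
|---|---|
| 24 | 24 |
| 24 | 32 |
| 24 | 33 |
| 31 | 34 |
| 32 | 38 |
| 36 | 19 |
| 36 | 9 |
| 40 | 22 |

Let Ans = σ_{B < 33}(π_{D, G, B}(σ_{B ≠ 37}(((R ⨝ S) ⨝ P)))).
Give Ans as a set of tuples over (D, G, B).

{(10, 24, 15), (2, 36, 14), (25, 24, 9), (26, 36, 18), (27, 24, 8), (33, 24, 9), (35, 36, 9), (40, 36, 22), (8, 24, 17)}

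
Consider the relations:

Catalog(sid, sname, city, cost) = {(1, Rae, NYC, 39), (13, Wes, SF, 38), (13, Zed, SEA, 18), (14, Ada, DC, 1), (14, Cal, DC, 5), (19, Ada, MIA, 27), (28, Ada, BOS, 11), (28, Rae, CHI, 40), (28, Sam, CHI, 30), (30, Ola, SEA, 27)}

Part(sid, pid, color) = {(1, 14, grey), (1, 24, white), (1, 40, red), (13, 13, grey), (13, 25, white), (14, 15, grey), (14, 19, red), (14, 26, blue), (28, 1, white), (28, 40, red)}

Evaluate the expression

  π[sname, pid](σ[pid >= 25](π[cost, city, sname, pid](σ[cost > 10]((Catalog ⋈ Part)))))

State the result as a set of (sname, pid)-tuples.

Catalog ⋈ Part (natural join on sid): {(1, Rae, NYC, 39, 14, grey), (1, Rae, NYC, 39, 24, white), (1, Rae, NYC, 39, 40, red), (13, Wes, SF, 38, 13, grey), (13, Wes, SF, 38, 25, white), (13, Zed, SEA, 18, 13, grey), (13, Zed, SEA, 18, 25, white), (14, Ada, DC, 1, 15, grey), (14, Ada, DC, 1, 19, red), (14, Ada, DC, 1, 26, blue), (14, Cal, DC, 5, 15, grey), (14, Cal, DC, 5, 19, red), (14, Cal, DC, 5, 26, blue), (28, Ada, BOS, 11, 1, white), (28, Ada, BOS, 11, 40, red), (28, Rae, CHI, 40, 1, white), (28, Rae, CHI, 40, 40, red), (28, Sam, CHI, 30, 1, white), (28, Sam, CHI, 30, 40, red)}
Selection cost > 10: {(1, Rae, NYC, 39, 14, grey), (1, Rae, NYC, 39, 24, white), (1, Rae, NYC, 39, 40, red), (13, Wes, SF, 38, 13, grey), (13, Wes, SF, 38, 25, white), (13, Zed, SEA, 18, 13, grey), (13, Zed, SEA, 18, 25, white), (28, Ada, BOS, 11, 1, white), (28, Ada, BOS, 11, 40, red), (28, Rae, CHI, 40, 1, white), (28, Rae, CHI, 40, 40, red), (28, Sam, CHI, 30, 1, white), (28, Sam, CHI, 30, 40, red)}
π_{cost, city, sname, pid} gives {(11, BOS, Ada, 1), (11, BOS, Ada, 40), (18, SEA, Zed, 13), (18, SEA, Zed, 25), (30, CHI, Sam, 1), (30, CHI, Sam, 40), (38, SF, Wes, 13), (38, SF, Wes, 25), (39, NYC, Rae, 14), (39, NYC, Rae, 24), (39, NYC, Rae, 40), (40, CHI, Rae, 1), (40, CHI, Rae, 40)}.
Selection pid >= 25: {(11, BOS, Ada, 40), (18, SEA, Zed, 25), (30, CHI, Sam, 40), (38, SF, Wes, 25), (39, NYC, Rae, 40), (40, CHI, Rae, 40)}
π_{sname, pid} gives {(Ada, 40), (Rae, 40), (Sam, 40), (Wes, 25), (Zed, 25)} (1 duplicate(s) eliminated).

{(Ada, 40), (Rae, 40), (Sam, 40), (Wes, 25), (Zed, 25)}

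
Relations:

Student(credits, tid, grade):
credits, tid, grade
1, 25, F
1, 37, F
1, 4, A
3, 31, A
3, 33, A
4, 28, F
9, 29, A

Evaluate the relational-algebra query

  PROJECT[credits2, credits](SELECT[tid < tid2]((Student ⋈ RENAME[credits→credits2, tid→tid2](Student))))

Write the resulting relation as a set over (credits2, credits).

{(1, 1), (1, 4), (3, 1), (3, 3), (3, 9), (4, 1), (9, 1)}

ρ[credits→credits2, tid→tid2]: schema becomes (credits2, tid2, grade); tuples unchanged.
Natural join on grade: {(1, 25, F, 1, 25), (1, 25, F, 1, 37), (1, 25, F, 4, 28), (1, 37, F, 1, 25), (1, 37, F, 1, 37), (1, 37, F, 4, 28), (1, 4, A, 1, 4), (1, 4, A, 3, 31), (1, 4, A, 3, 33), (1, 4, A, 9, 29), (3, 31, A, 1, 4), (3, 31, A, 3, 31), (3, 31, A, 3, 33), (3, 31, A, 9, 29), (3, 33, A, 1, 4), (3, 33, A, 3, 31), (3, 33, A, 3, 33), (3, 33, A, 9, 29), (4, 28, F, 1, 25), (4, 28, F, 1, 37), (4, 28, F, 4, 28), (9, 29, A, 1, 4), (9, 29, A, 3, 31), (9, 29, A, 3, 33), (9, 29, A, 9, 29)}
Apply σ_{tid < tid2}; surviving tuples: {(1, 25, F, 1, 37), (1, 25, F, 4, 28), (1, 4, A, 3, 31), (1, 4, A, 3, 33), (1, 4, A, 9, 29), (3, 31, A, 3, 33), (4, 28, F, 1, 37), (9, 29, A, 3, 31), (9, 29, A, 3, 33)}
Projecting to credits2, credits (2 duplicate(s) eliminated): {(1, 1), (1, 4), (3, 1), (3, 3), (3, 9), (4, 1), (9, 1)}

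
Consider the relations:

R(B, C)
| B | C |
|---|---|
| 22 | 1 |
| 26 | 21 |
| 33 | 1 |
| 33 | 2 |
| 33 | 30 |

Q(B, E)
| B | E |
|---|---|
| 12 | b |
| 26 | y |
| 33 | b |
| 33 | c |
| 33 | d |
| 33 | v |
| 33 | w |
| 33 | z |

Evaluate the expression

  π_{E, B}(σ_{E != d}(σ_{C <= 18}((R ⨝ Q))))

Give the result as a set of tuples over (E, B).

Joining R and Q on B yields {(26, 21, y), (33, 1, b), (33, 1, c), (33, 1, d), (33, 1, v), (33, 1, w), (33, 1, z), (33, 2, b), (33, 2, c), (33, 2, d), (33, 2, v), (33, 2, w), (33, 2, z), (33, 30, b), (33, 30, c), (33, 30, d), (33, 30, v), (33, 30, w), (33, 30, z)}.
σ[C <= 18]: keep tuples satisfying C <= 18 → {(33, 1, b), (33, 1, c), (33, 1, d), (33, 1, v), (33, 1, w), (33, 1, z), (33, 2, b), (33, 2, c), (33, 2, d), (33, 2, v), (33, 2, w), (33, 2, z)}
σ[E != d]: keep tuples satisfying E != d → {(33, 1, b), (33, 1, c), (33, 1, v), (33, 1, w), (33, 1, z), (33, 2, b), (33, 2, c), (33, 2, v), (33, 2, w), (33, 2, z)}
Keep only column(s) E, B (5 duplicate(s) eliminated): {(b, 33), (c, 33), (v, 33), (w, 33), (z, 33)}

{(b, 33), (c, 33), (v, 33), (w, 33), (z, 33)}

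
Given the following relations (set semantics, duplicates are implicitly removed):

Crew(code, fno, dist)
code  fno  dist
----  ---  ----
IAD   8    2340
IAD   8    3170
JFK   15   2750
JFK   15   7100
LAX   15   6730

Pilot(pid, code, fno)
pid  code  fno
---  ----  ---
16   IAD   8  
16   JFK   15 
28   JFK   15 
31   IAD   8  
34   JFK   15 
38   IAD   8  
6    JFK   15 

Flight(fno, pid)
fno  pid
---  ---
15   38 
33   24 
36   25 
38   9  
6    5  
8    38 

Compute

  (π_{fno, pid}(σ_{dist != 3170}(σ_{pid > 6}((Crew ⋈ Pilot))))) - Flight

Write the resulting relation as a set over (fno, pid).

{(15, 16), (15, 28), (15, 34), (8, 16), (8, 31)}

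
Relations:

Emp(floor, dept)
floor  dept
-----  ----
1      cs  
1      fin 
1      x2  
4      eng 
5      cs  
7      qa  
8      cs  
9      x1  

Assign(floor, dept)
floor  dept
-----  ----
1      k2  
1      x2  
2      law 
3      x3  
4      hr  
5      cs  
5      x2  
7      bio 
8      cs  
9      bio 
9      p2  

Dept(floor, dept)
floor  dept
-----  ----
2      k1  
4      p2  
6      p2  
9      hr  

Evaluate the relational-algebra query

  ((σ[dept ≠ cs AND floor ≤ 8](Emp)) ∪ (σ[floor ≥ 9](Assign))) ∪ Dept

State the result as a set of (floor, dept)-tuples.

Filtering on dept ≠ cs AND floor ≤ 8 leaves {(1, fin), (1, x2), (4, eng), (7, qa)}.
Filtering on floor ≥ 9 leaves {(9, bio), (9, p2)}.
Taking the union: {(1, fin), (1, x2), (4, eng), (7, qa), (9, bio), (9, p2)}
Taking the union: {(1, fin), (1, x2), (2, k1), (4, eng), (4, p2), (6, p2), (7, qa), (9, bio), (9, hr), (9, p2)}

{(1, fin), (1, x2), (2, k1), (4, eng), (4, p2), (6, p2), (7, qa), (9, bio), (9, hr), (9, p2)}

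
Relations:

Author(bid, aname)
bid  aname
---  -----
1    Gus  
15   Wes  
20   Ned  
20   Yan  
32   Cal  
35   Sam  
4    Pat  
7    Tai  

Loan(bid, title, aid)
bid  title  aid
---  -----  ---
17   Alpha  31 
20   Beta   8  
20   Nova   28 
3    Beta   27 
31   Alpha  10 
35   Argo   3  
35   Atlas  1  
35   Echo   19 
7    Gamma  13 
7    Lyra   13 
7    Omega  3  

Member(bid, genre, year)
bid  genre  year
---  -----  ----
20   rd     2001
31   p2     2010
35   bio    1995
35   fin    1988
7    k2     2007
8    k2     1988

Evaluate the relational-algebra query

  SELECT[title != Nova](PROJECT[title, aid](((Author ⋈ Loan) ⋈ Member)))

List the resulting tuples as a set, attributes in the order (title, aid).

{(Argo, 3), (Atlas, 1), (Beta, 8), (Echo, 19), (Gamma, 13), (Lyra, 13), (Omega, 3)}

Natural join on bid: {(20, Ned, Beta, 8), (20, Ned, Nova, 28), (20, Yan, Beta, 8), (20, Yan, Nova, 28), (35, Sam, Argo, 3), (35, Sam, Atlas, 1), (35, Sam, Echo, 19), (7, Tai, Gamma, 13), (7, Tai, Lyra, 13), (7, Tai, Omega, 3)}
Natural join on bid: {(20, Ned, Beta, 8, rd, 2001), (20, Ned, Nova, 28, rd, 2001), (20, Yan, Beta, 8, rd, 2001), (20, Yan, Nova, 28, rd, 2001), (35, Sam, Argo, 3, bio, 1995), (35, Sam, Argo, 3, fin, 1988), (35, Sam, Atlas, 1, bio, 1995), (35, Sam, Atlas, 1, fin, 1988), (35, Sam, Echo, 19, bio, 1995), (35, Sam, Echo, 19, fin, 1988), (7, Tai, Gamma, 13, k2, 2007), (7, Tai, Lyra, 13, k2, 2007), (7, Tai, Omega, 3, k2, 2007)}
Keep only column(s) title, aid (5 duplicate(s) eliminated): {(Argo, 3), (Atlas, 1), (Beta, 8), (Echo, 19), (Gamma, 13), (Lyra, 13), (Nova, 28), (Omega, 3)}
Filtering on title != Nova leaves {(Argo, 3), (Atlas, 1), (Beta, 8), (Echo, 19), (Gamma, 13), (Lyra, 13), (Omega, 3)}.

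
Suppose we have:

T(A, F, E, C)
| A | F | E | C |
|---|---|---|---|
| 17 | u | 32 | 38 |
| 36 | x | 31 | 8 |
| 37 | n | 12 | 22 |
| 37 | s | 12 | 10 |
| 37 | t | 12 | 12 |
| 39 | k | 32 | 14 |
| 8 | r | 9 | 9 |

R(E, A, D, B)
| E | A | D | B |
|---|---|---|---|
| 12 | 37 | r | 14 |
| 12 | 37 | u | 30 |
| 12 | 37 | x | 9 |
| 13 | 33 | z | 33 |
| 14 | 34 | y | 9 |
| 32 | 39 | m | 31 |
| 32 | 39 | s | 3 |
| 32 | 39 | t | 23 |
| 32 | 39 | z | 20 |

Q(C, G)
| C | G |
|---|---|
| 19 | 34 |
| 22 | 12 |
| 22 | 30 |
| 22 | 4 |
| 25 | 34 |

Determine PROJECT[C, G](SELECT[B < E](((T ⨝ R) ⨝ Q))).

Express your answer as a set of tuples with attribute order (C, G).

T ⋈ R (natural join on A, E): {(37, n, 12, 22, r, 14), (37, n, 12, 22, u, 30), (37, n, 12, 22, x, 9), (37, s, 12, 10, r, 14), (37, s, 12, 10, u, 30), (37, s, 12, 10, x, 9), (37, t, 12, 12, r, 14), (37, t, 12, 12, u, 30), (37, t, 12, 12, x, 9), (39, k, 32, 14, m, 31), (39, k, 32, 14, s, 3), (39, k, 32, 14, t, 23), (39, k, 32, 14, z, 20)}
(T ⨝ R) ⋈ Q (natural join on C): {(37, n, 12, 22, r, 14, 12), (37, n, 12, 22, r, 14, 30), (37, n, 12, 22, r, 14, 4), (37, n, 12, 22, u, 30, 12), (37, n, 12, 22, u, 30, 30), (37, n, 12, 22, u, 30, 4), (37, n, 12, 22, x, 9, 12), (37, n, 12, 22, x, 9, 30), (37, n, 12, 22, x, 9, 4)}
Filtering on B < E leaves {(37, n, 12, 22, x, 9, 12), (37, n, 12, 22, x, 9, 30), (37, n, 12, 22, x, 9, 4)}.
Keep only column(s) C, G: {(22, 12), (22, 30), (22, 4)}

{(22, 12), (22, 30), (22, 4)}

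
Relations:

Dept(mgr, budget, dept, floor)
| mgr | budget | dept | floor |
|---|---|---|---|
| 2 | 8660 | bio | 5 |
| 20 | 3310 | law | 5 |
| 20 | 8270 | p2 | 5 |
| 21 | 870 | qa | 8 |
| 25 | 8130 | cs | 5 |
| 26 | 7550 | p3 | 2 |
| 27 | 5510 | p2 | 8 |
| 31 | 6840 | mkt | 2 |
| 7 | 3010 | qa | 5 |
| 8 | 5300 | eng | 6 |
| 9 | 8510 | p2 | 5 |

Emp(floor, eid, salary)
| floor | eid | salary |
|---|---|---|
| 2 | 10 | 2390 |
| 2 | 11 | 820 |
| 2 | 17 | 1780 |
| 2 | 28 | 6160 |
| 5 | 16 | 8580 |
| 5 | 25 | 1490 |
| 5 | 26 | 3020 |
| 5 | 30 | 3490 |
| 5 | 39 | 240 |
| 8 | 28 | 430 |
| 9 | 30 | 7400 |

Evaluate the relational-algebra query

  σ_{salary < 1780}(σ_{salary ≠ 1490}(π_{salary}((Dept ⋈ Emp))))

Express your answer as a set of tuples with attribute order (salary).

Dept ⋈ Emp (natural join on floor): {(2, 8660, bio, 5, 16, 8580), (2, 8660, bio, 5, 25, 1490), (2, 8660, bio, 5, 26, 3020), (2, 8660, bio, 5, 30, 3490), (2, 8660, bio, 5, 39, 240), (20, 3310, law, 5, 16, 8580), (20, 3310, law, 5, 25, 1490), (20, 3310, law, 5, 26, 3020), (20, 3310, law, 5, 30, 3490), (20, 3310, law, 5, 39, 240), (20, 8270, p2, 5, 16, 8580), (20, 8270, p2, 5, 25, 1490), (20, 8270, p2, 5, 26, 3020), (20, 8270, p2, 5, 30, 3490), (20, 8270, p2, 5, 39, 240), (21, 870, qa, 8, 28, 430), (25, 8130, cs, 5, 16, 8580), (25, 8130, cs, 5, 25, 1490), (25, 8130, cs, 5, 26, 3020), (25, 8130, cs, 5, 30, 3490), (25, 8130, cs, 5, 39, 240), (26, 7550, p3, 2, 10, 2390), (26, 7550, p3, 2, 11, 820), (26, 7550, p3, 2, 17, 1780), (26, 7550, p3, 2, 28, 6160), (27, 5510, p2, 8, 28, 430), (31, 6840, mkt, 2, 10, 2390), (31, 6840, mkt, 2, 11, 820), (31, 6840, mkt, 2, 17, 1780), (31, 6840, mkt, 2, 28, 6160), (7, 3010, qa, 5, 16, 8580), (7, 3010, qa, 5, 25, 1490), (7, 3010, qa, 5, 26, 3020), (7, 3010, qa, 5, 30, 3490), (7, 3010, qa, 5, 39, 240), (9, 8510, p2, 5, 16, 8580), (9, 8510, p2, 5, 25, 1490), (9, 8510, p2, 5, 26, 3020), (9, 8510, p2, 5, 30, 3490), (9, 8510, p2, 5, 39, 240)}
Projecting to salary (30 duplicate(s) eliminated): {1490, 1780, 2390, 240, 3020, 3490, 430, 6160, 820, 8580}
Filtering on salary ≠ 1490 leaves {1780, 2390, 240, 3020, 3490, 430, 6160, 820, 8580}.
Filtering on salary < 1780 leaves {240, 430, 820}.

{240, 430, 820}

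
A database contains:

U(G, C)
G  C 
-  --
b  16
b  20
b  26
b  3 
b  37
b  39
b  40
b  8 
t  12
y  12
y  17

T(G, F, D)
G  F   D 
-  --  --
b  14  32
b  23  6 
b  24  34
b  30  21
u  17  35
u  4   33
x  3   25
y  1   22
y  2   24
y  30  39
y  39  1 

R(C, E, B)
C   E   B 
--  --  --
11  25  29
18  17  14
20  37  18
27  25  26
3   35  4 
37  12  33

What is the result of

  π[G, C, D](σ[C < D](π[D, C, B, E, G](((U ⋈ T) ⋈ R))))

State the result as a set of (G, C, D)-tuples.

Natural join on G: {(b, 16, 14, 32), (b, 16, 23, 6), (b, 16, 24, 34), (b, 16, 30, 21), (b, 20, 14, 32), (b, 20, 23, 6), (b, 20, 24, 34), (b, 20, 30, 21), (b, 26, 14, 32), (b, 26, 23, 6), (b, 26, 24, 34), (b, 26, 30, 21), (b, 3, 14, 32), (b, 3, 23, 6), (b, 3, 24, 34), (b, 3, 30, 21), (b, 37, 14, 32), (b, 37, 23, 6), (b, 37, 24, 34), (b, 37, 30, 21), (b, 39, 14, 32), (b, 39, 23, 6), (b, 39, 24, 34), (b, 39, 30, 21), (b, 40, 14, 32), (b, 40, 23, 6), (b, 40, 24, 34), (b, 40, 30, 21), (b, 8, 14, 32), (b, 8, 23, 6), (b, 8, 24, 34), (b, 8, 30, 21), (y, 12, 1, 22), (y, 12, 2, 24), (y, 12, 30, 39), (y, 12, 39, 1), (y, 17, 1, 22), (y, 17, 2, 24), (y, 17, 30, 39), (y, 17, 39, 1)}
Natural join on C: {(b, 20, 14, 32, 37, 18), (b, 20, 23, 6, 37, 18), (b, 20, 24, 34, 37, 18), (b, 20, 30, 21, 37, 18), (b, 3, 14, 32, 35, 4), (b, 3, 23, 6, 35, 4), (b, 3, 24, 34, 35, 4), (b, 3, 30, 21, 35, 4), (b, 37, 14, 32, 12, 33), (b, 37, 23, 6, 12, 33), (b, 37, 24, 34, 12, 33), (b, 37, 30, 21, 12, 33)}
Projecting to D, C, B, E, G: {(21, 20, 18, 37, b), (21, 3, 4, 35, b), (21, 37, 33, 12, b), (32, 20, 18, 37, b), (32, 3, 4, 35, b), (32, 37, 33, 12, b), (34, 20, 18, 37, b), (34, 3, 4, 35, b), (34, 37, 33, 12, b), (6, 20, 18, 37, b), (6, 3, 4, 35, b), (6, 37, 33, 12, b)}
Apply σ_{C < D}; surviving tuples: {(21, 20, 18, 37, b), (21, 3, 4, 35, b), (32, 20, 18, 37, b), (32, 3, 4, 35, b), (34, 20, 18, 37, b), (34, 3, 4, 35, b), (6, 3, 4, 35, b)}
Projecting to G, C, D: {(b, 20, 21), (b, 20, 32), (b, 20, 34), (b, 3, 21), (b, 3, 32), (b, 3, 34), (b, 3, 6)}

{(b, 20, 21), (b, 20, 32), (b, 20, 34), (b, 3, 21), (b, 3, 32), (b, 3, 34), (b, 3, 6)}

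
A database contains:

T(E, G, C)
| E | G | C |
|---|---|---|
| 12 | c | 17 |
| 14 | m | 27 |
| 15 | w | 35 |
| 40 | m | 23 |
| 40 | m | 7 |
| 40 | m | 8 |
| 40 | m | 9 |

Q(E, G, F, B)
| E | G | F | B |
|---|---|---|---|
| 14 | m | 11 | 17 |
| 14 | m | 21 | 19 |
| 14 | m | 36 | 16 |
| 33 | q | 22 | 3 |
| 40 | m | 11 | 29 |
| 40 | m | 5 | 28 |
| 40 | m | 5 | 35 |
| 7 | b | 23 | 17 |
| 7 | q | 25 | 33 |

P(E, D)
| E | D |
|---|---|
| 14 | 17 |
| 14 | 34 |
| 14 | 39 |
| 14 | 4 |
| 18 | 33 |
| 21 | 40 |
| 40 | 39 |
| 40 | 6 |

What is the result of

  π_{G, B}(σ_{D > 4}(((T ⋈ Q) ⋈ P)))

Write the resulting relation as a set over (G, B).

{(m, 16), (m, 17), (m, 19), (m, 28), (m, 29), (m, 35)}

T ⋈ Q (natural join on E, G): {(14, m, 27, 11, 17), (14, m, 27, 21, 19), (14, m, 27, 36, 16), (40, m, 23, 11, 29), (40, m, 23, 5, 28), (40, m, 23, 5, 35), (40, m, 7, 11, 29), (40, m, 7, 5, 28), (40, m, 7, 5, 35), (40, m, 8, 11, 29), (40, m, 8, 5, 28), (40, m, 8, 5, 35), (40, m, 9, 11, 29), (40, m, 9, 5, 28), (40, m, 9, 5, 35)}
(T ⋈ Q) ⋈ P (natural join on E): {(14, m, 27, 11, 17, 17), (14, m, 27, 11, 17, 34), (14, m, 27, 11, 17, 39), (14, m, 27, 11, 17, 4), (14, m, 27, 21, 19, 17), (14, m, 27, 21, 19, 34), (14, m, 27, 21, 19, 39), (14, m, 27, 21, 19, 4), (14, m, 27, 36, 16, 17), (14, m, 27, 36, 16, 34), (14, m, 27, 36, 16, 39), (14, m, 27, 36, 16, 4), (40, m, 23, 11, 29, 39), (40, m, 23, 11, 29, 6), (40, m, 23, 5, 28, 39), (40, m, 23, 5, 28, 6), (40, m, 23, 5, 35, 39), (40, m, 23, 5, 35, 6), (40, m, 7, 11, 29, 39), (40, m, 7, 11, 29, 6), (40, m, 7, 5, 28, 39), (40, m, 7, 5, 28, 6), (40, m, 7, 5, 35, 39), (40, m, 7, 5, 35, 6), (40, m, 8, 11, 29, 39), (40, m, 8, 11, 29, 6), (40, m, 8, 5, 28, 39), (40, m, 8, 5, 28, 6), (40, m, 8, 5, 35, 39), (40, m, 8, 5, 35, 6), (40, m, 9, 11, 29, 39), (40, m, 9, 11, 29, 6), (40, m, 9, 5, 28, 39), (40, m, 9, 5, 28, 6), (40, m, 9, 5, 35, 39), (40, m, 9, 5, 35, 6)}
Apply σ_{D > 4}; surviving tuples: {(14, m, 27, 11, 17, 17), (14, m, 27, 11, 17, 34), (14, m, 27, 11, 17, 39), (14, m, 27, 21, 19, 17), (14, m, 27, 21, 19, 34), (14, m, 27, 21, 19, 39), (14, m, 27, 36, 16, 17), (14, m, 27, 36, 16, 34), (14, m, 27, 36, 16, 39), (40, m, 23, 11, 29, 39), (40, m, 23, 11, 29, 6), (40, m, 23, 5, 28, 39), (40, m, 23, 5, 28, 6), (40, m, 23, 5, 35, 39), (40, m, 23, 5, 35, 6), (40, m, 7, 11, 29, 39), (40, m, 7, 11, 29, 6), (40, m, 7, 5, 28, 39), (40, m, 7, 5, 28, 6), (40, m, 7, 5, 35, 39), (40, m, 7, 5, 35, 6), (40, m, 8, 11, 29, 39), (40, m, 8, 11, 29, 6), (40, m, 8, 5, 28, 39), (40, m, 8, 5, 28, 6), (40, m, 8, 5, 35, 39), (40, m, 8, 5, 35, 6), (40, m, 9, 11, 29, 39), (40, m, 9, 11, 29, 6), (40, m, 9, 5, 28, 39), (40, m, 9, 5, 28, 6), (40, m, 9, 5, 35, 39), (40, m, 9, 5, 35, 6)}
Keep only column(s) G, B (27 duplicate(s) eliminated): {(m, 16), (m, 17), (m, 19), (m, 28), (m, 29), (m, 35)}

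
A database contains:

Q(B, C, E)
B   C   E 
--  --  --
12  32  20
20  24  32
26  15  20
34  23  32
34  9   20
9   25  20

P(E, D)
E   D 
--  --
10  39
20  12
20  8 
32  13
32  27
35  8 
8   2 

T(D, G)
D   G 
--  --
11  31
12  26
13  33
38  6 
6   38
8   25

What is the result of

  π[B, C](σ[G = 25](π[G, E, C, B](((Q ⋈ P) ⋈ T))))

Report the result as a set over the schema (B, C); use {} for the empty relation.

Natural join on E: {(12, 32, 20, 12), (12, 32, 20, 8), (20, 24, 32, 13), (20, 24, 32, 27), (26, 15, 20, 12), (26, 15, 20, 8), (34, 23, 32, 13), (34, 23, 32, 27), (34, 9, 20, 12), (34, 9, 20, 8), (9, 25, 20, 12), (9, 25, 20, 8)}
Natural join on D: {(12, 32, 20, 12, 26), (12, 32, 20, 8, 25), (20, 24, 32, 13, 33), (26, 15, 20, 12, 26), (26, 15, 20, 8, 25), (34, 23, 32, 13, 33), (34, 9, 20, 12, 26), (34, 9, 20, 8, 25), (9, 25, 20, 12, 26), (9, 25, 20, 8, 25)}
Projecting to G, E, C, B: {(25, 20, 15, 26), (25, 20, 25, 9), (25, 20, 32, 12), (25, 20, 9, 34), (26, 20, 15, 26), (26, 20, 25, 9), (26, 20, 32, 12), (26, 20, 9, 34), (33, 32, 23, 34), (33, 32, 24, 20)}
Filtering on G = 25 leaves {(25, 20, 15, 26), (25, 20, 25, 9), (25, 20, 32, 12), (25, 20, 9, 34)}.
Projecting to B, C: {(12, 32), (26, 15), (34, 9), (9, 25)}

{(12, 32), (26, 15), (34, 9), (9, 25)}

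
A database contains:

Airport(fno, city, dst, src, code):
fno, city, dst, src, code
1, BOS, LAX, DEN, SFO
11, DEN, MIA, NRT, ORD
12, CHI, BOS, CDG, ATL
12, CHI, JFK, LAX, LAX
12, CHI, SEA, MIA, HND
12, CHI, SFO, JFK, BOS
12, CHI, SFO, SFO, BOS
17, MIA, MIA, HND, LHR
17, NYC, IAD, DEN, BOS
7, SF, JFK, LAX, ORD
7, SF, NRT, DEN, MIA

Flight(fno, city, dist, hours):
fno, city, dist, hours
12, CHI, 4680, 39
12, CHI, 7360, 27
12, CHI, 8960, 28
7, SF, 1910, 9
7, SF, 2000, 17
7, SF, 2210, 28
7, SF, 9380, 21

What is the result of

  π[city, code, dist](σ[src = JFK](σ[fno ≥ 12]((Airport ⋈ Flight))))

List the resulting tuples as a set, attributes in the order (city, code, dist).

Airport ⋈ Flight (natural join on fno, city): {(12, CHI, BOS, CDG, ATL, 4680, 39), (12, CHI, BOS, CDG, ATL, 7360, 27), (12, CHI, BOS, CDG, ATL, 8960, 28), (12, CHI, JFK, LAX, LAX, 4680, 39), (12, CHI, JFK, LAX, LAX, 7360, 27), (12, CHI, JFK, LAX, LAX, 8960, 28), (12, CHI, SEA, MIA, HND, 4680, 39), (12, CHI, SEA, MIA, HND, 7360, 27), (12, CHI, SEA, MIA, HND, 8960, 28), (12, CHI, SFO, JFK, BOS, 4680, 39), (12, CHI, SFO, JFK, BOS, 7360, 27), (12, CHI, SFO, JFK, BOS, 8960, 28), (12, CHI, SFO, SFO, BOS, 4680, 39), (12, CHI, SFO, SFO, BOS, 7360, 27), (12, CHI, SFO, SFO, BOS, 8960, 28), (7, SF, JFK, LAX, ORD, 1910, 9), (7, SF, JFK, LAX, ORD, 2000, 17), (7, SF, JFK, LAX, ORD, 2210, 28), (7, SF, JFK, LAX, ORD, 9380, 21), (7, SF, NRT, DEN, MIA, 1910, 9), (7, SF, NRT, DEN, MIA, 2000, 17), (7, SF, NRT, DEN, MIA, 2210, 28), (7, SF, NRT, DEN, MIA, 9380, 21)}
Selection fno ≥ 12: {(12, CHI, BOS, CDG, ATL, 4680, 39), (12, CHI, BOS, CDG, ATL, 7360, 27), (12, CHI, BOS, CDG, ATL, 8960, 28), (12, CHI, JFK, LAX, LAX, 4680, 39), (12, CHI, JFK, LAX, LAX, 7360, 27), (12, CHI, JFK, LAX, LAX, 8960, 28), (12, CHI, SEA, MIA, HND, 4680, 39), (12, CHI, SEA, MIA, HND, 7360, 27), (12, CHI, SEA, MIA, HND, 8960, 28), (12, CHI, SFO, JFK, BOS, 4680, 39), (12, CHI, SFO, JFK, BOS, 7360, 27), (12, CHI, SFO, JFK, BOS, 8960, 28), (12, CHI, SFO, SFO, BOS, 4680, 39), (12, CHI, SFO, SFO, BOS, 7360, 27), (12, CHI, SFO, SFO, BOS, 8960, 28)}
Selection src = JFK: {(12, CHI, SFO, JFK, BOS, 4680, 39), (12, CHI, SFO, JFK, BOS, 7360, 27), (12, CHI, SFO, JFK, BOS, 8960, 28)}
π_{city, code, dist} gives {(CHI, BOS, 4680), (CHI, BOS, 7360), (CHI, BOS, 8960)}.

{(CHI, BOS, 4680), (CHI, BOS, 7360), (CHI, BOS, 8960)}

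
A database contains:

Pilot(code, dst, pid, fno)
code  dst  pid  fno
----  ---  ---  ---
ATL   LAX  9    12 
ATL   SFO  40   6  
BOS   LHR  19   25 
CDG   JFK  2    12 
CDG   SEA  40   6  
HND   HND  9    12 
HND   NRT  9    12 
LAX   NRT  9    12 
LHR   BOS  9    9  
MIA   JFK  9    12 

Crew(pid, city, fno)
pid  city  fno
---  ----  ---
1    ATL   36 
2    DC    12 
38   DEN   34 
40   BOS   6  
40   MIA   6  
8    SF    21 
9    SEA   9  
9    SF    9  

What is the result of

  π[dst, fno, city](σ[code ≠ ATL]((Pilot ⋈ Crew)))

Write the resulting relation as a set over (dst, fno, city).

{(BOS, 9, SEA), (BOS, 9, SF), (JFK, 12, DC), (SEA, 6, BOS), (SEA, 6, MIA)}

Pilot ⋈ Crew (natural join on pid, fno): {(ATL, SFO, 40, 6, BOS), (ATL, SFO, 40, 6, MIA), (CDG, JFK, 2, 12, DC), (CDG, SEA, 40, 6, BOS), (CDG, SEA, 40, 6, MIA), (LHR, BOS, 9, 9, SEA), (LHR, BOS, 9, 9, SF)}
Apply σ_{code ≠ ATL}; surviving tuples: {(CDG, JFK, 2, 12, DC), (CDG, SEA, 40, 6, BOS), (CDG, SEA, 40, 6, MIA), (LHR, BOS, 9, 9, SEA), (LHR, BOS, 9, 9, SF)}
Projecting to dst, fno, city: {(BOS, 9, SEA), (BOS, 9, SF), (JFK, 12, DC), (SEA, 6, BOS), (SEA, 6, MIA)}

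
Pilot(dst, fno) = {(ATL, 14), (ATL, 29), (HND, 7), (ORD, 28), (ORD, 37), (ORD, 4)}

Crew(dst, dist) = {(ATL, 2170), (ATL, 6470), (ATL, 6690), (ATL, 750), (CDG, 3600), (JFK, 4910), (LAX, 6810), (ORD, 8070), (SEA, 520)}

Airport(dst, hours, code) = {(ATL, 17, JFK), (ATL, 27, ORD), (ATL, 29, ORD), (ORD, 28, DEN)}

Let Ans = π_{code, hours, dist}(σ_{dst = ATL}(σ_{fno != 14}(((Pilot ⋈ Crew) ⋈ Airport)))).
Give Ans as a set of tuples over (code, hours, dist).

{(JFK, 17, 2170), (JFK, 17, 6470), (JFK, 17, 6690), (JFK, 17, 750), (ORD, 27, 2170), (ORD, 27, 6470), (ORD, 27, 6690), (ORD, 27, 750), (ORD, 29, 2170), (ORD, 29, 6470), (ORD, 29, 6690), (ORD, 29, 750)}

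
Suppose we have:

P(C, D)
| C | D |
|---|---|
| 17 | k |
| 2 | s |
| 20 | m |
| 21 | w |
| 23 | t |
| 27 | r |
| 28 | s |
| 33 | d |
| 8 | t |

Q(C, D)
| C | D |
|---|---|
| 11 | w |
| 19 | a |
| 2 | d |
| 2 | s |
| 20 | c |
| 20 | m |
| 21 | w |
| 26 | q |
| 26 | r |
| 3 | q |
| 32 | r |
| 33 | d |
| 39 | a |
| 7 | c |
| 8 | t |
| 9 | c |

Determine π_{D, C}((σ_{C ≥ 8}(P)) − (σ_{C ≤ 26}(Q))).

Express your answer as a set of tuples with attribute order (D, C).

Filtering on C ≥ 8 leaves {(17, k), (20, m), (21, w), (23, t), (27, r), (28, s), (33, d), (8, t)}.
Filtering on C ≤ 26 leaves {(11, w), (19, a), (2, d), (2, s), (20, c), (20, m), (21, w), (26, q), (26, r), (3, q), (7, c), (8, t), (9, c)}.
Taking the difference: {(17, k), (23, t), (27, r), (28, s), (33, d)}
π[D, C]: project onto (D, C) → {(d, 33), (k, 17), (r, 27), (s, 28), (t, 23)}

{(d, 33), (k, 17), (r, 27), (s, 28), (t, 23)}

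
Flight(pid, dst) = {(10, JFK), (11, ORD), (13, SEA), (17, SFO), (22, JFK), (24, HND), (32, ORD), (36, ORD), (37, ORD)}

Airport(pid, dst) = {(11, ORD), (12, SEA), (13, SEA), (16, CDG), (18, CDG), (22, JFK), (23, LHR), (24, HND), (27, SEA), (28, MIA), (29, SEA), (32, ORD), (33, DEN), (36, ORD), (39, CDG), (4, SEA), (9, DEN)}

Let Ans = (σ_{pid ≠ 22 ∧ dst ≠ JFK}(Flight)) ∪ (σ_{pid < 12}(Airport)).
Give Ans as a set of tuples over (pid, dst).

{(11, ORD), (13, SEA), (17, SFO), (24, HND), (32, ORD), (36, ORD), (37, ORD), (4, SEA), (9, DEN)}

Apply σ_{pid ≠ 22 ∧ dst ≠ JFK}; surviving tuples: {(11, ORD), (13, SEA), (17, SFO), (24, HND), (32, ORD), (36, ORD), (37, ORD)}
Apply σ_{pid < 12}; surviving tuples: {(11, ORD), (4, SEA), (9, DEN)}
Set union of the two operands is {(11, ORD), (13, SEA), (17, SFO), (24, HND), (32, ORD), (36, ORD), (37, ORD), (4, SEA), (9, DEN)}.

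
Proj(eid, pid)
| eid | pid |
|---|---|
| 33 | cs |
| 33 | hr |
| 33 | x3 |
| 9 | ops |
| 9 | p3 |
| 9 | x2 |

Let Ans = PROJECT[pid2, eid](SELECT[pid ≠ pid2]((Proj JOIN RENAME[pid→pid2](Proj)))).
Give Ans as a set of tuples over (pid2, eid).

{(cs, 33), (hr, 33), (ops, 9), (p3, 9), (x2, 9), (x3, 33)}

ρ[pid→pid2]: schema becomes (eid, pid2); tuples unchanged.
Natural join on eid: {(33, cs, cs), (33, cs, hr), (33, cs, x3), (33, hr, cs), (33, hr, hr), (33, hr, x3), (33, x3, cs), (33, x3, hr), (33, x3, x3), (9, ops, ops), (9, ops, p3), (9, ops, x2), (9, p3, ops), (9, p3, p3), (9, p3, x2), (9, x2, ops), (9, x2, p3), (9, x2, x2)}
Filtering on pid ≠ pid2 leaves {(33, cs, hr), (33, cs, x3), (33, hr, cs), (33, hr, x3), (33, x3, cs), (33, x3, hr), (9, ops, p3), (9, ops, x2), (9, p3, ops), (9, p3, x2), (9, x2, ops), (9, x2, p3)}.
π[pid2, eid]: project onto (pid2, eid) (6 duplicate(s) eliminated) → {(cs, 33), (hr, 33), (ops, 9), (p3, 9), (x2, 9), (x3, 33)}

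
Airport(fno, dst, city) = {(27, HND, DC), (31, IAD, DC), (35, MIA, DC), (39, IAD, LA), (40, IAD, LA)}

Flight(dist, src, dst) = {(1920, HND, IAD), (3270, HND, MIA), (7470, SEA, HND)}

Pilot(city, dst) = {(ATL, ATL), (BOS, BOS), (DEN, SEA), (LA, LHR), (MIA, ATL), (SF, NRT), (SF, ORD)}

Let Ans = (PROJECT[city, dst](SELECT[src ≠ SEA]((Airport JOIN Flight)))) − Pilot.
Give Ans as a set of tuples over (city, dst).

Natural join on dst: {(27, HND, DC, 7470, SEA), (31, IAD, DC, 1920, HND), (35, MIA, DC, 3270, HND), (39, IAD, LA, 1920, HND), (40, IAD, LA, 1920, HND)}
Selection src ≠ SEA: {(31, IAD, DC, 1920, HND), (35, MIA, DC, 3270, HND), (39, IAD, LA, 1920, HND), (40, IAD, LA, 1920, HND)}
π[city, dst]: project onto (city, dst) (1 duplicate(s) eliminated) → {(DC, IAD), (DC, MIA), (LA, IAD)}
Taking the difference: {(DC, IAD), (DC, MIA), (LA, IAD)}

{(DC, IAD), (DC, MIA), (LA, IAD)}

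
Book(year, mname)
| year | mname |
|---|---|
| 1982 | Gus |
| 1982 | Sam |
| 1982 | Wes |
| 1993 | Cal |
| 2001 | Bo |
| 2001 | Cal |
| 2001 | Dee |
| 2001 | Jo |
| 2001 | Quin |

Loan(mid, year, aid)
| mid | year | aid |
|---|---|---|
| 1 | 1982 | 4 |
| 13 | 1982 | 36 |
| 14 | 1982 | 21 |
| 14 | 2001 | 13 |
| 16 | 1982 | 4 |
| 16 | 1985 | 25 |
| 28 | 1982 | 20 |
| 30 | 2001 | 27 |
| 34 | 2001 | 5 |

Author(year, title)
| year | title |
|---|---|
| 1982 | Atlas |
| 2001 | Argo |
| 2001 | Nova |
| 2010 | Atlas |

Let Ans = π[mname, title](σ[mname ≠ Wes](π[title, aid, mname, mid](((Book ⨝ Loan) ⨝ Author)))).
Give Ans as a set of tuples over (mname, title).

Joining Book and Loan on year yields {(1982, Gus, 1, 4), (1982, Gus, 13, 36), (1982, Gus, 14, 21), (1982, Gus, 16, 4), (1982, Gus, 28, 20), (1982, Sam, 1, 4), (1982, Sam, 13, 36), (1982, Sam, 14, 21), (1982, Sam, 16, 4), (1982, Sam, 28, 20), (1982, Wes, 1, 4), (1982, Wes, 13, 36), (1982, Wes, 14, 21), (1982, Wes, 16, 4), (1982, Wes, 28, 20), (2001, Bo, 14, 13), (2001, Bo, 30, 27), (2001, Bo, 34, 5), (2001, Cal, 14, 13), (2001, Cal, 30, 27), (2001, Cal, 34, 5), (2001, Dee, 14, 13), (2001, Dee, 30, 27), (2001, Dee, 34, 5), (2001, Jo, 14, 13), (2001, Jo, 30, 27), (2001, Jo, 34, 5), (2001, Quin, 14, 13), (2001, Quin, 30, 27), (2001, Quin, 34, 5)}.
Joining (Book ⨝ Loan) and Author on year yields {(1982, Gus, 1, 4, Atlas), (1982, Gus, 13, 36, Atlas), (1982, Gus, 14, 21, Atlas), (1982, Gus, 16, 4, Atlas), (1982, Gus, 28, 20, Atlas), (1982, Sam, 1, 4, Atlas), (1982, Sam, 13, 36, Atlas), (1982, Sam, 14, 21, Atlas), (1982, Sam, 16, 4, Atlas), (1982, Sam, 28, 20, Atlas), (1982, Wes, 1, 4, Atlas), (1982, Wes, 13, 36, Atlas), (1982, Wes, 14, 21, Atlas), (1982, Wes, 16, 4, Atlas), (1982, Wes, 28, 20, Atlas), (2001, Bo, 14, 13, Argo), (2001, Bo, 14, 13, Nova), (2001, Bo, 30, 27, Argo), (2001, Bo, 30, 27, Nova), (2001, Bo, 34, 5, Argo), (2001, Bo, 34, 5, Nova), (2001, Cal, 14, 13, Argo), (2001, Cal, 14, 13, Nova), (2001, Cal, 30, 27, Argo), (2001, Cal, 30, 27, Nova), (2001, Cal, 34, 5, Argo), (2001, Cal, 34, 5, Nova), (2001, Dee, 14, 13, Argo), (2001, Dee, 14, 13, Nova), (2001, Dee, 30, 27, Argo), (2001, Dee, 30, 27, Nova), (2001, Dee, 34, 5, Argo), (2001, Dee, 34, 5, Nova), (2001, Jo, 14, 13, Argo), (2001, Jo, 14, 13, Nova), (2001, Jo, 30, 27, Argo), (2001, Jo, 30, 27, Nova), (2001, Jo, 34, 5, Argo), (2001, Jo, 34, 5, Nova), (2001, Quin, 14, 13, Argo), (2001, Quin, 14, 13, Nova), (2001, Quin, 30, 27, Argo), (2001, Quin, 30, 27, Nova), (2001, Quin, 34, 5, Argo), (2001, Quin, 34, 5, Nova)}.
π[title, aid, mname, mid]: project onto (title, aid, mname, mid) → {(Argo, 13, Bo, 14), (Argo, 13, Cal, 14), (Argo, 13, Dee, 14), (Argo, 13, Jo, 14), (Argo, 13, Quin, 14), (Argo, 27, Bo, 30), (Argo, 27, Cal, 30), (Argo, 27, Dee, 30), (Argo, 27, Jo, 30), (Argo, 27, Quin, 30), (Argo, 5, Bo, 34), (Argo, 5, Cal, 34), (Argo, 5, Dee, 34), (Argo, 5, Jo, 34), (Argo, 5, Quin, 34), (Atlas, 20, Gus, 28), (Atlas, 20, Sam, 28), (Atlas, 20, Wes, 28), (Atlas, 21, Gus, 14), (Atlas, 21, Sam, 14), (Atlas, 21, Wes, 14), (Atlas, 36, Gus, 13), (Atlas, 36, Sam, 13), (Atlas, 36, Wes, 13), (Atlas, 4, Gus, 1), (Atlas, 4, Gus, 16), (Atlas, 4, Sam, 1), (Atlas, 4, Sam, 16), (Atlas, 4, Wes, 1), (Atlas, 4, Wes, 16), (Nova, 13, Bo, 14), (Nova, 13, Cal, 14), (Nova, 13, Dee, 14), (Nova, 13, Jo, 14), (Nova, 13, Quin, 14), (Nova, 27, Bo, 30), (Nova, 27, Cal, 30), (Nova, 27, Dee, 30), (Nova, 27, Jo, 30), (Nova, 27, Quin, 30), (Nova, 5, Bo, 34), (Nova, 5, Cal, 34), (Nova, 5, Dee, 34), (Nova, 5, Jo, 34), (Nova, 5, Quin, 34)}
Selection mname ≠ Wes: {(Argo, 13, Bo, 14), (Argo, 13, Cal, 14), (Argo, 13, Dee, 14), (Argo, 13, Jo, 14), (Argo, 13, Quin, 14), (Argo, 27, Bo, 30), (Argo, 27, Cal, 30), (Argo, 27, Dee, 30), (Argo, 27, Jo, 30), (Argo, 27, Quin, 30), (Argo, 5, Bo, 34), (Argo, 5, Cal, 34), (Argo, 5, Dee, 34), (Argo, 5, Jo, 34), (Argo, 5, Quin, 34), (Atlas, 20, Gus, 28), (Atlas, 20, Sam, 28), (Atlas, 21, Gus, 14), (Atlas, 21, Sam, 14), (Atlas, 36, Gus, 13), (Atlas, 36, Sam, 13), (Atlas, 4, Gus, 1), (Atlas, 4, Gus, 16), (Atlas, 4, Sam, 1), (Atlas, 4, Sam, 16), (Nova, 13, Bo, 14), (Nova, 13, Cal, 14), (Nova, 13, Dee, 14), (Nova, 13, Jo, 14), (Nova, 13, Quin, 14), (Nova, 27, Bo, 30), (Nova, 27, Cal, 30), (Nova, 27, Dee, 30), (Nova, 27, Jo, 30), (Nova, 27, Quin, 30), (Nova, 5, Bo, 34), (Nova, 5, Cal, 34), (Nova, 5, Dee, 34), (Nova, 5, Jo, 34), (Nova, 5, Quin, 34)}
π[mname, title]: project onto (mname, title) (28 duplicate(s) eliminated) → {(Bo, Argo), (Bo, Nova), (Cal, Argo), (Cal, Nova), (Dee, Argo), (Dee, Nova), (Gus, Atlas), (Jo, Argo), (Jo, Nova), (Quin, Argo), (Quin, Nova), (Sam, Atlas)}

{(Bo, Argo), (Bo, Nova), (Cal, Argo), (Cal, Nova), (Dee, Argo), (Dee, Nova), (Gus, Atlas), (Jo, Argo), (Jo, Nova), (Quin, Argo), (Quin, Nova), (Sam, Atlas)}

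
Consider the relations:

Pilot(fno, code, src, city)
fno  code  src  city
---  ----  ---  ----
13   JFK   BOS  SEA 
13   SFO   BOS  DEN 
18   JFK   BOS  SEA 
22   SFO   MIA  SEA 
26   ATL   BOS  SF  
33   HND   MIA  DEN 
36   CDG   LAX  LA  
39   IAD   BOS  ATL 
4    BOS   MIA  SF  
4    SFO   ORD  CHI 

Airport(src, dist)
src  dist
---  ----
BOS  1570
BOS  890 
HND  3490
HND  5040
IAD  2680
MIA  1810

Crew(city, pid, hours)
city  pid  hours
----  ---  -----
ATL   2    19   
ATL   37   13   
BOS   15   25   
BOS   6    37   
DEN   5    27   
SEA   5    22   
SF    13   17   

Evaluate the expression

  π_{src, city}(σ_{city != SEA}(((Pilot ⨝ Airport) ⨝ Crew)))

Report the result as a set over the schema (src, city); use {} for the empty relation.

{(BOS, ATL), (BOS, DEN), (BOS, SF), (MIA, DEN), (MIA, SF)}

Pilot ⋈ Airport (natural join on src): {(13, JFK, BOS, SEA, 1570), (13, JFK, BOS, SEA, 890), (13, SFO, BOS, DEN, 1570), (13, SFO, BOS, DEN, 890), (18, JFK, BOS, SEA, 1570), (18, JFK, BOS, SEA, 890), (22, SFO, MIA, SEA, 1810), (26, ATL, BOS, SF, 1570), (26, ATL, BOS, SF, 890), (33, HND, MIA, DEN, 1810), (39, IAD, BOS, ATL, 1570), (39, IAD, BOS, ATL, 890), (4, BOS, MIA, SF, 1810)}
(Pilot ⨝ Airport) ⋈ Crew (natural join on city): {(13, JFK, BOS, SEA, 1570, 5, 22), (13, JFK, BOS, SEA, 890, 5, 22), (13, SFO, BOS, DEN, 1570, 5, 27), (13, SFO, BOS, DEN, 890, 5, 27), (18, JFK, BOS, SEA, 1570, 5, 22), (18, JFK, BOS, SEA, 890, 5, 22), (22, SFO, MIA, SEA, 1810, 5, 22), (26, ATL, BOS, SF, 1570, 13, 17), (26, ATL, BOS, SF, 890, 13, 17), (33, HND, MIA, DEN, 1810, 5, 27), (39, IAD, BOS, ATL, 1570, 2, 19), (39, IAD, BOS, ATL, 1570, 37, 13), (39, IAD, BOS, ATL, 890, 2, 19), (39, IAD, BOS, ATL, 890, 37, 13), (4, BOS, MIA, SF, 1810, 13, 17)}
Selection city != SEA: {(13, SFO, BOS, DEN, 1570, 5, 27), (13, SFO, BOS, DEN, 890, 5, 27), (26, ATL, BOS, SF, 1570, 13, 17), (26, ATL, BOS, SF, 890, 13, 17), (33, HND, MIA, DEN, 1810, 5, 27), (39, IAD, BOS, ATL, 1570, 2, 19), (39, IAD, BOS, ATL, 1570, 37, 13), (39, IAD, BOS, ATL, 890, 2, 19), (39, IAD, BOS, ATL, 890, 37, 13), (4, BOS, MIA, SF, 1810, 13, 17)}
π[src, city]: project onto (src, city) (5 duplicate(s) eliminated) → {(BOS, ATL), (BOS, DEN), (BOS, SF), (MIA, DEN), (MIA, SF)}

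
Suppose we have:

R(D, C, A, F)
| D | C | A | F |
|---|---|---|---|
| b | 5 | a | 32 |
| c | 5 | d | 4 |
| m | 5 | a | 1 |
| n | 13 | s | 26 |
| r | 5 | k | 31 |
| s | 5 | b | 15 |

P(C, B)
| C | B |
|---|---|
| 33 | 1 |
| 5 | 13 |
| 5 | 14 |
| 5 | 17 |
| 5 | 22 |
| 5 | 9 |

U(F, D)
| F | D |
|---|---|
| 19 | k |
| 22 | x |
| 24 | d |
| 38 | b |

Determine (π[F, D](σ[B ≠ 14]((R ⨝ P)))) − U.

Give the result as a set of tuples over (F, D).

R ⋈ P (natural join on C): {(b, 5, a, 32, 13), (b, 5, a, 32, 14), (b, 5, a, 32, 17), (b, 5, a, 32, 22), (b, 5, a, 32, 9), (c, 5, d, 4, 13), (c, 5, d, 4, 14), (c, 5, d, 4, 17), (c, 5, d, 4, 22), (c, 5, d, 4, 9), (m, 5, a, 1, 13), (m, 5, a, 1, 14), (m, 5, a, 1, 17), (m, 5, a, 1, 22), (m, 5, a, 1, 9), (r, 5, k, 31, 13), (r, 5, k, 31, 14), (r, 5, k, 31, 17), (r, 5, k, 31, 22), (r, 5, k, 31, 9), (s, 5, b, 15, 13), (s, 5, b, 15, 14), (s, 5, b, 15, 17), (s, 5, b, 15, 22), (s, 5, b, 15, 9)}
Selection B ≠ 14: {(b, 5, a, 32, 13), (b, 5, a, 32, 17), (b, 5, a, 32, 22), (b, 5, a, 32, 9), (c, 5, d, 4, 13), (c, 5, d, 4, 17), (c, 5, d, 4, 22), (c, 5, d, 4, 9), (m, 5, a, 1, 13), (m, 5, a, 1, 17), (m, 5, a, 1, 22), (m, 5, a, 1, 9), (r, 5, k, 31, 13), (r, 5, k, 31, 17), (r, 5, k, 31, 22), (r, 5, k, 31, 9), (s, 5, b, 15, 13), (s, 5, b, 15, 17), (s, 5, b, 15, 22), (s, 5, b, 15, 9)}
π_{F, D} gives {(1, m), (15, s), (31, r), (32, b), (4, c)} (15 duplicate(s) eliminated).
Set difference of the two operands is {(1, m), (15, s), (31, r), (32, b), (4, c)}.

{(1, m), (15, s), (31, r), (32, b), (4, c)}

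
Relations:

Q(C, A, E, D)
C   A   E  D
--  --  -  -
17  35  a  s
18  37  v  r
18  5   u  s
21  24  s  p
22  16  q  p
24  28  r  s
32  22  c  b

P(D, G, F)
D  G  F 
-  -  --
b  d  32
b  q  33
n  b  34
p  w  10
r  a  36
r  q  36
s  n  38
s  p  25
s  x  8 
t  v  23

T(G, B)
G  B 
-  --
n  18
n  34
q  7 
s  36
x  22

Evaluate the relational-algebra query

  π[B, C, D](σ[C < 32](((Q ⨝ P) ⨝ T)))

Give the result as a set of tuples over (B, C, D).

{(18, 17, s), (18, 18, s), (18, 24, s), (22, 17, s), (22, 18, s), (22, 24, s), (34, 17, s), (34, 18, s), (34, 24, s), (7, 18, r)}

Q ⋈ P (natural join on D): {(17, 35, a, s, n, 38), (17, 35, a, s, p, 25), (17, 35, a, s, x, 8), (18, 37, v, r, a, 36), (18, 37, v, r, q, 36), (18, 5, u, s, n, 38), (18, 5, u, s, p, 25), (18, 5, u, s, x, 8), (21, 24, s, p, w, 10), (22, 16, q, p, w, 10), (24, 28, r, s, n, 38), (24, 28, r, s, p, 25), (24, 28, r, s, x, 8), (32, 22, c, b, d, 32), (32, 22, c, b, q, 33)}
(Q ⨝ P) ⋈ T (natural join on G): {(17, 35, a, s, n, 38, 18), (17, 35, a, s, n, 38, 34), (17, 35, a, s, x, 8, 22), (18, 37, v, r, q, 36, 7), (18, 5, u, s, n, 38, 18), (18, 5, u, s, n, 38, 34), (18, 5, u, s, x, 8, 22), (24, 28, r, s, n, 38, 18), (24, 28, r, s, n, 38, 34), (24, 28, r, s, x, 8, 22), (32, 22, c, b, q, 33, 7)}
Filtering on C < 32 leaves {(17, 35, a, s, n, 38, 18), (17, 35, a, s, n, 38, 34), (17, 35, a, s, x, 8, 22), (18, 37, v, r, q, 36, 7), (18, 5, u, s, n, 38, 18), (18, 5, u, s, n, 38, 34), (18, 5, u, s, x, 8, 22), (24, 28, r, s, n, 38, 18), (24, 28, r, s, n, 38, 34), (24, 28, r, s, x, 8, 22)}.
π[B, C, D]: project onto (B, C, D) → {(18, 17, s), (18, 18, s), (18, 24, s), (22, 17, s), (22, 18, s), (22, 24, s), (34, 17, s), (34, 18, s), (34, 24, s), (7, 18, r)}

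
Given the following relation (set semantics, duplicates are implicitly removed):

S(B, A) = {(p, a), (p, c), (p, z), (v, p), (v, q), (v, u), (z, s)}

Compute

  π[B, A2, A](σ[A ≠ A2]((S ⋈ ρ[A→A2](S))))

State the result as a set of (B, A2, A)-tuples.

ρ[A→A2]: schema becomes (B, A2); tuples unchanged.
Joining S and ρ[A→A2](S) on B yields {(p, a, a), (p, a, c), (p, a, z), (p, c, a), (p, c, c), (p, c, z), (p, z, a), (p, z, c), (p, z, z), (v, p, p), (v, p, q), (v, p, u), (v, q, p), (v, q, q), (v, q, u), (v, u, p), (v, u, q), (v, u, u), (z, s, s)}.
σ[A ≠ A2]: keep tuples satisfying A ≠ A2 → {(p, a, c), (p, a, z), (p, c, a), (p, c, z), (p, z, a), (p, z, c), (v, p, q), (v, p, u), (v, q, p), (v, q, u), (v, u, p), (v, u, q)}
π_{B, A2, A} gives {(p, a, c), (p, a, z), (p, c, a), (p, c, z), (p, z, a), (p, z, c), (v, p, q), (v, p, u), (v, q, p), (v, q, u), (v, u, p), (v, u, q)}.

{(p, a, c), (p, a, z), (p, c, a), (p, c, z), (p, z, a), (p, z, c), (v, p, q), (v, p, u), (v, q, p), (v, q, u), (v, u, p), (v, u, q)}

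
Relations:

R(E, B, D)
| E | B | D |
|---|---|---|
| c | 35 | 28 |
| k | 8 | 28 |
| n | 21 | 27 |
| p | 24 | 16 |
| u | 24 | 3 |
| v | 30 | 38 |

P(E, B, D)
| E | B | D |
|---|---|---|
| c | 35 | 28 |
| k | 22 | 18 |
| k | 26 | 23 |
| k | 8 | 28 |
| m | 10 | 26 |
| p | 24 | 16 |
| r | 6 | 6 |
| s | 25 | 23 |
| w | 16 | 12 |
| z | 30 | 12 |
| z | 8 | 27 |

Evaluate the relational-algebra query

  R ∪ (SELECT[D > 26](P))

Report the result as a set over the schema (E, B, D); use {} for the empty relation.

{(c, 35, 28), (k, 8, 28), (n, 21, 27), (p, 24, 16), (u, 24, 3), (v, 30, 38), (z, 8, 27)}

σ[D > 26]: keep tuples satisfying D > 26 → {(c, 35, 28), (k, 8, 28), (z, 8, 27)}
Taking the union: {(c, 35, 28), (k, 8, 28), (n, 21, 27), (p, 24, 16), (u, 24, 3), (v, 30, 38), (z, 8, 27)}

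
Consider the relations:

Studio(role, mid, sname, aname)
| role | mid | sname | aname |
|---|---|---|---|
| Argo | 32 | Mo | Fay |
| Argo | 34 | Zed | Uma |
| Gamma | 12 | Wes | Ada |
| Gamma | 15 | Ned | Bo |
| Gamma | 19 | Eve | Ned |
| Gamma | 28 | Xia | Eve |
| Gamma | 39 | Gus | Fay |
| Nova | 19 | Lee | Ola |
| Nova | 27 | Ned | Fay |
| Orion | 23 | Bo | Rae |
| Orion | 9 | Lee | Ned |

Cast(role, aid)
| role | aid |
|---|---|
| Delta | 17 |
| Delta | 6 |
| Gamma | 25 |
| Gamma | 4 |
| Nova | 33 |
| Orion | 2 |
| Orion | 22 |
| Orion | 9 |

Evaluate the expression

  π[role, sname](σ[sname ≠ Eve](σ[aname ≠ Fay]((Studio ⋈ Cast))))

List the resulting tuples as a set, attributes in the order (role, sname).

{(Gamma, Ned), (Gamma, Wes), (Gamma, Xia), (Nova, Lee), (Orion, Bo), (Orion, Lee)}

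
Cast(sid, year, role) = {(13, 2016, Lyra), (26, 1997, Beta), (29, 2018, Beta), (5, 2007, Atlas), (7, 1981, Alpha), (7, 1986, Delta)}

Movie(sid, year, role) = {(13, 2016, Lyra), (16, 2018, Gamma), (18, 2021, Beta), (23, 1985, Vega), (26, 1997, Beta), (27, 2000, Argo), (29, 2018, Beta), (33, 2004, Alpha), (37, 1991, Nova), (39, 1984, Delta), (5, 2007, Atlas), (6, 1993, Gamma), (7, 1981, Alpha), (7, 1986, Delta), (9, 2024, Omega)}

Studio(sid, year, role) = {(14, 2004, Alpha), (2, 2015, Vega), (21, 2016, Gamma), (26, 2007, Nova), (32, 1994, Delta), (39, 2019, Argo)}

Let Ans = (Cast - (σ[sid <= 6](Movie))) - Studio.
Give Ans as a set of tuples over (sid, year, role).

Apply σ_{sid <= 6}; surviving tuples: {(5, 2007, Atlas), (6, 1993, Gamma)}
Taking the difference: {(13, 2016, Lyra), (26, 1997, Beta), (29, 2018, Beta), (7, 1981, Alpha), (7, 1986, Delta)}
Taking the difference: {(13, 2016, Lyra), (26, 1997, Beta), (29, 2018, Beta), (7, 1981, Alpha), (7, 1986, Delta)}

{(13, 2016, Lyra), (26, 1997, Beta), (29, 2018, Beta), (7, 1981, Alpha), (7, 1986, Delta)}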